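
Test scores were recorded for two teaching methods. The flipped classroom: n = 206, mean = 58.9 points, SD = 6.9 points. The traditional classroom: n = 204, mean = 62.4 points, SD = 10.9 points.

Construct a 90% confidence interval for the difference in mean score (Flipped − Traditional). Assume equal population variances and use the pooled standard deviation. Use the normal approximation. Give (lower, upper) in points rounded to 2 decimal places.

Pooled variance s_p² = [205·6.9² + 203·10.9²] / (206+204−2) = 83.0355, so s_p = 9.1124.
SE_diff = s_p·√(1/n₁ + 1/n₂) = 9.1124·√(1/206 + 1/204) = 0.9001.
z* = 1.645; margin = 1.645 × 0.9001 = 1.4807.
Difference = 58.9 − 62.4 = -3.5000.
-3.5000 ± 1.4807 → (-4.98, -2.02).

(-4.98, -2.02)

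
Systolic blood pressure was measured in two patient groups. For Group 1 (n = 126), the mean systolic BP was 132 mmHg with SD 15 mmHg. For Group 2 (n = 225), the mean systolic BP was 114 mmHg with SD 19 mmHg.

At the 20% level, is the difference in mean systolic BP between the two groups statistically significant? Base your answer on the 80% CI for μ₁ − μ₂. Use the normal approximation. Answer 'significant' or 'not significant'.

significant

Standard errors of each mean: 15/√126 = 1.3363 and 19/√225 = 1.2667.
SE(x̄₁ − x̄₂) = √(1.3363² + 1.2667²) = 1.8413 for independent samples with unequal variances.
With z* = 1.282, the margin is 1.282 × 1.8413 = 2.3605.
x̄₁ − x̄₂ = 132 − 114 = 18.0000; the interval is 18.0000 ± 2.3605 = (15.6395, 20.3605).
The interval (15.6395, 20.3605) does not contain 0, so the difference is significant.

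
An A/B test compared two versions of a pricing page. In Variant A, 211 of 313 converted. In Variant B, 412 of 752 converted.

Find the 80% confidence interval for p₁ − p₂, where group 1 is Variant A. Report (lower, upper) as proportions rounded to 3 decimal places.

(0.085, 0.167)

First, p̂₁ = 211/313 = 0.6741; p̂₂ = 412/752 = 0.5479.
The two standard errors are √(0.6741×0.3259/313) = 0.02649 and √(0.5479×0.4521/752) = 0.01815.
Because the samples are independent, SE_diff = √(0.02649² + 0.01815²) = 0.03211.
Using z* = 1.282 for 80%, ME = 1.282 × 0.03211 = 0.04117.
p̂₁ − p̂₂ = 0.1262; interval 0.1262 ± 0.04117 gives (0.085, 0.167).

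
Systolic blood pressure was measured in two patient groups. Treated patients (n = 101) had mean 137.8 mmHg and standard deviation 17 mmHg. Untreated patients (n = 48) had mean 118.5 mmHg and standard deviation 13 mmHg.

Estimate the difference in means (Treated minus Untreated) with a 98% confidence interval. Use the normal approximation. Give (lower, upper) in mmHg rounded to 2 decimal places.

(13.42, 25.18)

Per-group SEs: s₁/√n₁ = 17/√101 = 1.6916, s₂/√n₂ = 13/√48 = 1.8764.
Unpooled SE of the difference: √(2.86151056 + 3.52087696) = 2.5263.
Margin of error = z* · SE = 2.326 × 2.5263 = 5.8762.
x̄₁ − x̄₂ = 137.8 − 118.5 = 19.3000.
CI: 19.3000 ± 5.8762 = (13.42, 25.18).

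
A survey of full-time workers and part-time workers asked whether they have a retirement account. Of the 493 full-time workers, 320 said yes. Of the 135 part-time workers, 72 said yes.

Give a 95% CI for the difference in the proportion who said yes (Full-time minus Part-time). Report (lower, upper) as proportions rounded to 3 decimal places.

(0.022, 0.210)

p̂₁ = 320/493 = 0.6491 and p̂₂ = 72/135 = 0.5333.
SE₁ = √(p̂₁(1−p̂₁)/n₁) = √(0.6491·0.3509/493) = 0.02149; SE₂ = √(0.5333·0.4667/135) = 0.04294.
Independent samples: SE of the difference = √(SE₁² + SE₂²) = √(0.0004618201 + 0.0018438436) = 0.04802.
z* for 95% confidence is 1.960, so the margin of error is 1.960 × 0.04802 = 0.09412.
Point estimate p̂₁ − p̂₂ = 0.6491 − 0.5333 = 0.1158.
0.1158 ± 0.09412 → (0.022, 0.210).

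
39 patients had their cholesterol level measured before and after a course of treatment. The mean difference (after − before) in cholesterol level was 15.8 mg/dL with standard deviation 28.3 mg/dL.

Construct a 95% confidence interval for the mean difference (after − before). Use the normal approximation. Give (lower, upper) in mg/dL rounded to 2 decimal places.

(6.92, 24.68)

This is a matched-pairs design, so SE = s_d/√n = 28.3/√39 = 4.5316.
Margin = 1.960 × 4.5316 = 8.8819; the interval is 15.8 ± 8.8819 = (6.92, 24.68).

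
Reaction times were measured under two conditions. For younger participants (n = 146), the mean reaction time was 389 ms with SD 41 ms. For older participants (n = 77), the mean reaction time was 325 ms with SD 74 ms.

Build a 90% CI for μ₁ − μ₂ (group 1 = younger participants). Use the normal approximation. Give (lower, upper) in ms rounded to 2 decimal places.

(49.05, 78.95)

Standard errors of each mean: 41/√146 = 3.3932 and 74/√77 = 8.4331.
SE(x̄₁ − x̄₂) = √(3.3932² + 8.4331²) = 9.0902 for independent samples with unequal variances.
With z* = 1.645, the margin is 1.645 × 9.0902 = 14.9534.
x̄₁ − x̄₂ = 389 − 325 = 64.0000; the interval is 64.0000 ± 14.9534 = (49.05, 78.95).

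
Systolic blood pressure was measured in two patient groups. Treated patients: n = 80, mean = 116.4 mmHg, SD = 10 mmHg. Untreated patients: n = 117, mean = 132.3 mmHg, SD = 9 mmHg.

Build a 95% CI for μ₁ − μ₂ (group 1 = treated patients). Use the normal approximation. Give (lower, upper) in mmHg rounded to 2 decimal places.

(-18.63, -13.17)

Per-group SEs: s₁/√n₁ = 10/√80 = 1.1180, s₂/√n₂ = 9/√117 = 0.8321.
Unpooled SE of the difference: √(1.249924 + 0.69239041) = 1.3937.
Margin of error = z* · SE = 1.960 × 1.3937 = 2.7317.
x̄₁ − x̄₂ = 116.4 − 132.3 = -15.9000.
CI: -15.9000 ± 2.7317 = (-18.63, -13.17).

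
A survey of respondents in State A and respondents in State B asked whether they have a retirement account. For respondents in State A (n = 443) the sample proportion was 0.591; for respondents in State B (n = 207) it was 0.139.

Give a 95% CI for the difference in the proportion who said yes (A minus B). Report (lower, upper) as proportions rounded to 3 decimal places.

The two standard errors are √(0.5910×0.4090/443) = 0.02336 and √(0.1390×0.8610/207) = 0.02404.
Because the samples are independent, SE_diff = √(0.02336² + 0.02404²) = 0.03352.
Using z* = 1.960 for 95%, ME = 1.960 × 0.03352 = 0.06570.
p̂₁ − p̂₂ = 0.4520; interval 0.4520 ± 0.06570 gives (0.386, 0.518).

(0.386, 0.518)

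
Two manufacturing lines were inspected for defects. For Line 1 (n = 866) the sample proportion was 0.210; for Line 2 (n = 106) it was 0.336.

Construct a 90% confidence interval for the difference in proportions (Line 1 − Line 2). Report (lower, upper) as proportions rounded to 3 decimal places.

(-0.205, -0.047)

The two standard errors are √(0.2100×0.7900/866) = 0.01384 and √(0.3360×0.6640/106) = 0.04588.
Because the samples are independent, SE_diff = √(0.01384² + 0.04588²) = 0.04792.
Using z* = 1.645 for 90%, ME = 1.645 × 0.04792 = 0.07883.
p̂₁ − p̂₂ = -0.1260; interval -0.1260 ± 0.07883 gives (-0.205, -0.047).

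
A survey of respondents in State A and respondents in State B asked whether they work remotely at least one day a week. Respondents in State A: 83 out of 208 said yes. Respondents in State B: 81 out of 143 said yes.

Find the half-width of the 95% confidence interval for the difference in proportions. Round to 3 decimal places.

0.105

p̂₁ = 83/208 = 0.3990 and p̂₂ = 81/143 = 0.5664.
SE₁ = √(p̂₁(1−p̂₁)/n₁) = √(0.3990·0.6010/208) = 0.03395; SE₂ = √(0.5664·0.4336/143) = 0.04144.
Independent samples: SE of the difference = √(SE₁² + SE₂²) = √(0.0011526025 + 0.0017172736) = 0.05357.
z* for 95% confidence is 1.960, so the margin of error is 1.960 × 0.05357 = 0.10500.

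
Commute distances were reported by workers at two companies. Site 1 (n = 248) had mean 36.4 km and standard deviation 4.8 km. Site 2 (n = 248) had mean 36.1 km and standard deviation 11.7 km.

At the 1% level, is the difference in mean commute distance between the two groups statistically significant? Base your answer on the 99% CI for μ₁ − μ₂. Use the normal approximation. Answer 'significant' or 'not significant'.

SE₁ = s₁/√n₁ = 4.8/√248 = 0.3048; SE₂ = 11.7/√248 = 0.7430.
Independent samples, unequal variances: SE_diff = √(SE₁² + SE₂²) = √(0.09290304 + 0.552049) = 0.8031.
z* = 2.576, so margin of error = 2.576 × 0.8031 = 2.0688.
Difference in means = 36.4 − 36.1 = 0.3000.
0.3000 ± 2.0688 → (-1.7688, 2.3688).
The interval (-1.7688, 2.3688) contains 0, so the difference is not significant.

not significant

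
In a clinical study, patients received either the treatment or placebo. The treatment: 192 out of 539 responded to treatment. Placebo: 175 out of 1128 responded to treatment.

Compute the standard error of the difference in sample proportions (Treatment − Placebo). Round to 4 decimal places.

0.0233

p̂₁ = 192/539 = 0.3562 and p̂₂ = 175/1128 = 0.1551.
SE₁ = √(p̂₁(1−p̂₁)/n₁) = √(0.3562·0.6438/539) = 0.02063; SE₂ = √(0.1551·0.8449/1128) = 0.01078.
Independent samples: SE of the difference = √(SE₁² + SE₂²) = √(0.0004255969 + 0.0001162084) = 0.02328.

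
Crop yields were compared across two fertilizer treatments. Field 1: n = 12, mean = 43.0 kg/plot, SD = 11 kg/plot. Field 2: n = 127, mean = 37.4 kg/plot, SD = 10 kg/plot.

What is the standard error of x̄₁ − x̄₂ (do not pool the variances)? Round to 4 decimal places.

3.2971

Standard errors of each mean: 11/√12 = 3.1754 and 10/√127 = 0.8874.
SE(x̄₁ − x̄₂) = √(3.1754² + 0.8874²) = 3.2971 for independent samples with unequal variances.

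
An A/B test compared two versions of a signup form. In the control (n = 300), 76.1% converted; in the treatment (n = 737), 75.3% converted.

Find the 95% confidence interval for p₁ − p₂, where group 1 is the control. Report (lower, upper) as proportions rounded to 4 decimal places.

(-0.0494, 0.0654)

The two standard errors are √(0.7610×0.2390/300) = 0.02462 and √(0.7530×0.2470/737) = 0.01589.
Because the samples are independent, SE_diff = √(0.02462² + 0.01589²) = 0.02930.
Using z* = 1.960 for 95%, ME = 1.960 × 0.02930 = 0.05743.
p̂₁ − p̂₂ = 0.0080; interval 0.0080 ± 0.05743 gives (-0.0494, 0.0654).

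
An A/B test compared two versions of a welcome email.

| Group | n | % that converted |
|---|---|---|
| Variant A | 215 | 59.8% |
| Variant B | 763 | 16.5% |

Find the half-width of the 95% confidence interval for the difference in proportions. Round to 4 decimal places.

The two standard errors are √(0.5980×0.4020/215) = 0.03344 and √(0.1650×0.8350/763) = 0.01344.
Because the samples are independent, SE_diff = √(0.03344² + 0.01344²) = 0.03604.
Using z* = 1.960 for 95%, ME = 1.960 × 0.03604 = 0.07064.

0.0706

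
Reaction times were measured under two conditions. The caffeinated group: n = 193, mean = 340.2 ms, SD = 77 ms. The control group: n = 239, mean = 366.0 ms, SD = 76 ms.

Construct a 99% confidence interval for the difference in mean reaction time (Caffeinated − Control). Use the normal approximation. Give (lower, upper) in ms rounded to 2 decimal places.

Standard errors of each mean: 77/√193 = 5.5426 and 76/√239 = 4.9160.
SE(x̄₁ − x̄₂) = √(5.5426² + 4.9160²) = 7.4086 for independent samples with unequal variances.
With z* = 2.576, the margin is 2.576 × 7.4086 = 19.0846.
x̄₁ − x̄₂ = 340.2 − 366.0 = -25.8000; the interval is -25.8000 ± 19.0846 = (-44.88, -6.72).

(-44.88, -6.72)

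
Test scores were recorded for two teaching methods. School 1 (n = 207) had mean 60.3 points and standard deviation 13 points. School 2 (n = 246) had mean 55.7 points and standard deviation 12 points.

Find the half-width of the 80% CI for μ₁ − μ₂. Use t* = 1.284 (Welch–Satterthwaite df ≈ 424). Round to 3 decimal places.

SE₁ = s₁/√n₁ = 13/√207 = 0.9036; SE₂ = 12/√246 = 0.7651.
Independent samples, unequal variances: SE_diff = √(SE₁² + SE₂²) = √(0.81649296 + 0.58537801) = 1.1840.
t* = 1.284, so margin of error = 1.284 × 1.1840 = 1.5203.

1.520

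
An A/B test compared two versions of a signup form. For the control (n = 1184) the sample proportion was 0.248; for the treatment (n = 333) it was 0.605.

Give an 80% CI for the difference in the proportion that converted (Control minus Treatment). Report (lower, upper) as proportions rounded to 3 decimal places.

(-0.395, -0.319)

The two standard errors are √(0.2480×0.7520/1184) = 0.01255 and √(0.6050×0.3950/333) = 0.02679.
Because the samples are independent, SE_diff = √(0.01255² + 0.02679²) = 0.02958.
Using z* = 1.282 for 80%, ME = 1.282 × 0.02958 = 0.03792.
p̂₁ − p̂₂ = -0.3570; interval -0.3570 ± 0.03792 gives (-0.395, -0.319).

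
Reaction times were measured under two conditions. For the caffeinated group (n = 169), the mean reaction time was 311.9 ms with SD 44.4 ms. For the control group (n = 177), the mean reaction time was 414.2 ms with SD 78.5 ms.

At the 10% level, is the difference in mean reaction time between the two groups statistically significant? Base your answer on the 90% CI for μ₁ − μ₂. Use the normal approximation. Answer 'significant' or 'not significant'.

SE₁ = s₁/√n₁ = 44.4/√169 = 3.4154; SE₂ = 78.5/√177 = 5.9004.
Independent samples, unequal variances: SE_diff = √(SE₁² + SE₂²) = √(11.66495716 + 34.81472016) = 6.8176.
z* = 1.645, so margin of error = 1.645 × 6.8176 = 11.2150.
Difference in means = 311.9 − 414.2 = -102.3000.
-102.3000 ± 11.2150 → (-113.5150, -91.0850).
The interval (-113.5150, -91.0850) does not contain 0, so the difference is significant.

significant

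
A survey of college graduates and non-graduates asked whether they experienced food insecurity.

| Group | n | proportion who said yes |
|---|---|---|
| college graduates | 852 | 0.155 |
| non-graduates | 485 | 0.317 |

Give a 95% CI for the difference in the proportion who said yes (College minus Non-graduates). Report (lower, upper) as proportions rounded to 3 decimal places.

(-0.210, -0.114)

SE₁ = √(p̂₁(1−p̂₁)/n₁) = √(0.1550·0.8450/852) = 0.01240; SE₂ = √(0.3170·0.6830/485) = 0.02113.
Independent samples: SE of the difference = √(SE₁² + SE₂²) = √(0.00015376 + 0.0004464769) = 0.02450.
z* for 95% confidence is 1.960, so the margin of error is 1.960 × 0.02450 = 0.04802.
Point estimate p̂₁ − p̂₂ = 0.1550 − 0.3170 = -0.1620.
-0.1620 ± 0.04802 → (-0.210, -0.114).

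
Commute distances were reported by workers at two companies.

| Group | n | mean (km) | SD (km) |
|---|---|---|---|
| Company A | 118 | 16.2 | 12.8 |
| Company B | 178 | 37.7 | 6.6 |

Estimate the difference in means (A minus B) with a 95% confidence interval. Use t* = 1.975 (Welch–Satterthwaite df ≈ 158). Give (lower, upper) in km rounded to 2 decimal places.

SE₁ = s₁/√n₁ = 12.8/√118 = 1.1783; SE₂ = 6.6/√178 = 0.4947.
Independent samples, unequal variances: SE_diff = √(SE₁² + SE₂²) = √(1.38839089 + 0.24472809) = 1.2779.
t* = 1.975, so margin of error = 1.975 × 1.2779 = 2.5239.
Difference in means = 16.2 − 37.7 = -21.5000.
-21.5000 ± 2.5239 → (-24.02, -18.98).

(-24.02, -18.98)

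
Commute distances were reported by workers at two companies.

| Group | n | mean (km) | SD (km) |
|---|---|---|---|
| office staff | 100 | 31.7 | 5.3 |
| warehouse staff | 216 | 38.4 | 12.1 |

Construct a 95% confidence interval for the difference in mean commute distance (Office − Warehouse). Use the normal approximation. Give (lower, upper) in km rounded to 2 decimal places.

Standard errors of each mean: 5.3/√100 = 0.5300 and 12.1/√216 = 0.8233.
SE(x̄₁ − x̄₂) = √(0.5300² + 0.8233²) = 0.9791 for independent samples with unequal variances.
With z* = 1.960, the margin is 1.960 × 0.9791 = 1.9190.
x̄₁ − x̄₂ = 31.7 − 38.4 = -6.7000; the interval is -6.7000 ± 1.9190 = (-8.62, -4.78).

(-8.62, -4.78)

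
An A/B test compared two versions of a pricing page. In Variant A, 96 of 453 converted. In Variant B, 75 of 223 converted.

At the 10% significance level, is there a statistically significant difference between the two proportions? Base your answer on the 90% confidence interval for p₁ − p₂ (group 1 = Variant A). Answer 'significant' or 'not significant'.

significant

p̂₁ = 96/453 = 0.2119 and p̂₂ = 75/223 = 0.3363.
SE₁ = √(p̂₁(1−p̂₁)/n₁) = √(0.2119·0.7881/453) = 0.01920; SE₂ = √(0.3363·0.6637/223) = 0.03164.
Independent samples: SE of the difference = √(SE₁² + SE₂²) = √(0.00036864 + 0.0010010896) = 0.03701.
z* for 90% confidence is 1.645, so the margin of error is 1.645 × 0.03701 = 0.06088.
Point estimate p̂₁ − p̂₂ = 0.2119 − 0.3363 = -0.1244.
-0.1244 ± 0.06088 → (-0.18528, -0.06352).
The interval (-0.18528, -0.06352) does not contain 0, so the difference is significant.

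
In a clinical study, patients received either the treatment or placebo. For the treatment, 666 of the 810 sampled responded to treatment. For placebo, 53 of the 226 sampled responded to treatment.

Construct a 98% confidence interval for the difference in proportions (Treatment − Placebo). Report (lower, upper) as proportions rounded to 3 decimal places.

(0.515, 0.660)

First, p̂₁ = 666/810 = 0.8222; p̂₂ = 53/226 = 0.2345.
The two standard errors are √(0.8222×0.1778/810) = 0.01343 and √(0.2345×0.7655/226) = 0.02818.
Because the samples are independent, SE_diff = √(0.01343² + 0.02818²) = 0.03122.
Using z* = 2.326 for 98%, ME = 2.326 × 0.03122 = 0.07262.
p̂₁ − p̂₂ = 0.5877; interval 0.5877 ± 0.07262 gives (0.515, 0.660).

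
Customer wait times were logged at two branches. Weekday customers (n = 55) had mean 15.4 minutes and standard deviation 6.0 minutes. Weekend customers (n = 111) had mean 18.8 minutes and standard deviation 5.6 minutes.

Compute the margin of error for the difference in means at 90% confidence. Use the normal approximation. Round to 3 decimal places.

Per-group SEs: s₁/√n₁ = 6.0/√55 = 0.8090, s₂/√n₂ = 5.6/√111 = 0.5315.
Unpooled SE of the difference: √(0.654481 + 0.28249225) = 0.9680.
Margin of error = z* · SE = 1.645 × 0.9680 = 1.5924.

1.592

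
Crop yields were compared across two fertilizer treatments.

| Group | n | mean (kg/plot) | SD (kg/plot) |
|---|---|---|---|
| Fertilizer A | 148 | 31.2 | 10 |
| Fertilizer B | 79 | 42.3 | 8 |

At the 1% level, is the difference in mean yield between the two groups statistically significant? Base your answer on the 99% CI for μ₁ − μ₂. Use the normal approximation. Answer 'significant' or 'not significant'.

significant

SE₁ = s₁/√n₁ = 10/√148 = 0.8220; SE₂ = 8/√79 = 0.9001.
Independent samples, unequal variances: SE_diff = √(SE₁² + SE₂²) = √(0.675684 + 0.81018001) = 1.2190.
z* = 2.576, so margin of error = 2.576 × 1.2190 = 3.1401.
Difference in means = 31.2 − 42.3 = -11.1000.
-11.1000 ± 3.1401 → (-14.2401, -7.9599).
The interval (-14.2401, -7.9599) does not contain 0, so the difference is significant.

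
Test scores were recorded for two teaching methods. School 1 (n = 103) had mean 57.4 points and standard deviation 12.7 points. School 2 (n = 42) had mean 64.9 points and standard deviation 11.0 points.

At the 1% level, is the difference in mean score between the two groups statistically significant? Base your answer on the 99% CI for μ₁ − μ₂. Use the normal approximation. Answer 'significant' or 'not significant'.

significant

Per-group SEs: s₁/√n₁ = 12.7/√103 = 1.2514, s₂/√n₂ = 11.0/√42 = 1.6973.
Unpooled SE of the difference: √(1.56600196 + 2.88082729) = 2.1088.
Margin of error = z* · SE = 2.576 × 2.1088 = 5.4323.
x̄₁ − x̄₂ = 57.4 − 64.9 = -7.5000.
CI: -7.5000 ± 5.4323 = (-12.9323, -2.0677).
The interval (-12.9323, -2.0677) does not contain 0, so the difference is significant.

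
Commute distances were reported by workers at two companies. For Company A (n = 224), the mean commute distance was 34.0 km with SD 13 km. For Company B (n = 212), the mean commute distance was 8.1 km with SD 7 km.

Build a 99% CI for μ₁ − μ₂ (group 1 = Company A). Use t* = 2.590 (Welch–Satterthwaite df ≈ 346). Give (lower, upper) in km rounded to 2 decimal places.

Standard errors of each mean: 13/√224 = 0.8686 and 7/√212 = 0.4808.
SE(x̄₁ − x̄₂) = √(0.8686² + 0.4808²) = 0.9928 for independent samples with unequal variances.
With t* = 2.590, the margin is 2.590 × 0.9928 = 2.5714.
x̄₁ − x̄₂ = 34.0 − 8.1 = 25.9000; the interval is 25.9000 ± 2.5714 = (23.33, 28.47).

(23.33, 28.47)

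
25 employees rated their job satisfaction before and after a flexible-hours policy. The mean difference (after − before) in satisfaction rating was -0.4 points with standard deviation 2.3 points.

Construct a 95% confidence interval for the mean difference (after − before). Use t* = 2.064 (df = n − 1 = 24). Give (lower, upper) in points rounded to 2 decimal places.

This is a matched-pairs design, so SE = s_d/√n = 2.3/√25 = 0.4600.
Margin = 2.064 × 0.4600 = 0.9494; the interval is -0.4 ± 0.9494 = (-1.35, 0.55).

(-1.35, 0.55)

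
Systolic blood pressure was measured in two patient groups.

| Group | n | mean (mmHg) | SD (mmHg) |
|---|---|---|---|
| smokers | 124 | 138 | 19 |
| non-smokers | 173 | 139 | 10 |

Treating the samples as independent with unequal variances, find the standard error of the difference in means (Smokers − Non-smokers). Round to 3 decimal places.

1.868

Standard errors of each mean: 19/√124 = 1.7063 and 10/√173 = 0.7603.
SE(x̄₁ − x̄₂) = √(1.7063² + 0.7603²) = 1.8680 for independent samples with unequal variances.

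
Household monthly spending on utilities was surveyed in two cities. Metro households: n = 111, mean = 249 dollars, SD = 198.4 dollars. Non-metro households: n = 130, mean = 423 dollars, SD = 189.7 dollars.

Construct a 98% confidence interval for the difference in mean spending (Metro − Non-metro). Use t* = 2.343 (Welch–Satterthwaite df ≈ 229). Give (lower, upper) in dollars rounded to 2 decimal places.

Per-group SEs: s₁/√n₁ = 198.4/√111 = 18.8313, s₂/√n₂ = 189.7/√130 = 16.6378.
Unpooled SE of the difference: √(354.61785969 + 276.81638884) = 25.1284.
Margin of error = t* · SE = 2.343 × 25.1284 = 58.8758.
x̄₁ − x̄₂ = 249 − 423 = -174.0000.
CI: -174.0000 ± 58.8758 = (-232.88, -115.12).

(-232.88, -115.12)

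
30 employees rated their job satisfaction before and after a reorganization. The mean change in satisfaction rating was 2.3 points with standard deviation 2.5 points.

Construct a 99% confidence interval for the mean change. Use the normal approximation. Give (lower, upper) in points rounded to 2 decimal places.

Paired design: SE = s_d/√n = 2.5/√30 = 0.4564.
z* = 2.576; margin of error = 2.576 × 0.4564 = 1.1757.
2.3 ± 1.1757 → (1.12, 3.48).

(1.12, 3.48)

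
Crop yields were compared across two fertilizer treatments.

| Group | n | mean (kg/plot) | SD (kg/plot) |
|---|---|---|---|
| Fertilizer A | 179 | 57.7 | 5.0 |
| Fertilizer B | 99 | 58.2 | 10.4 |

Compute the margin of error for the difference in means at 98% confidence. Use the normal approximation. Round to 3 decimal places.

Standard errors of each mean: 5.0/√179 = 0.3737 and 10.4/√99 = 1.0452.
SE(x̄₁ − x̄₂) = √(0.3737² + 1.0452²) = 1.1100 for independent samples with unequal variances.
With z* = 2.326, the margin is 2.326 × 1.1100 = 2.5819.

2.582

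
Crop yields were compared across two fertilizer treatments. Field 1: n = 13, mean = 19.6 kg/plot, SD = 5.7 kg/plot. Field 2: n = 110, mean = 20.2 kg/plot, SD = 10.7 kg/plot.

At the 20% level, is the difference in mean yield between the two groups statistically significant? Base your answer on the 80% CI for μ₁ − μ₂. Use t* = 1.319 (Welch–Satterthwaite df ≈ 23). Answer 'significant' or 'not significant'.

not significant

SE₁ = s₁/√n₁ = 5.7/√13 = 1.5809; SE₂ = 10.7/√110 = 1.0202.
Independent samples, unequal variances: SE_diff = √(SE₁² + SE₂²) = √(2.49924481 + 1.04080804) = 1.8815.
t* = 1.319, so margin of error = 1.319 × 1.8815 = 2.4817.
Difference in means = 19.6 − 20.2 = -0.6000.
-0.6000 ± 2.4817 → (-3.0817, 1.8817).
The interval (-3.0817, 1.8817) contains 0, so the difference is not significant.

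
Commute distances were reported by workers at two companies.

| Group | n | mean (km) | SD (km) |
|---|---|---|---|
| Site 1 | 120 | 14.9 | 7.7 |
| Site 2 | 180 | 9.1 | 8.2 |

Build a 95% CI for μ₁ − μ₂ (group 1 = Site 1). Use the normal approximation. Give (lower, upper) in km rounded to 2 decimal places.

SE₁ = s₁/√n₁ = 7.7/√120 = 0.7029; SE₂ = 8.2/√180 = 0.6112.
Independent samples, unequal variances: SE_diff = √(SE₁² + SE₂²) = √(0.49406841 + 0.37356544) = 0.9315.
z* = 1.960, so margin of error = 1.960 × 0.9315 = 1.8257.
Difference in means = 14.9 − 9.1 = 5.8000.
5.8000 ± 1.8257 → (3.97, 7.63).

(3.97, 7.63)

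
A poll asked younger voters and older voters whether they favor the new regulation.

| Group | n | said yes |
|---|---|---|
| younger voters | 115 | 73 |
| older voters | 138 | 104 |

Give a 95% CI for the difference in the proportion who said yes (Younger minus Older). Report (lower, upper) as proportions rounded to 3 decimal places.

(-0.232, -0.005)

First, p̂₁ = 73/115 = 0.6348; p̂₂ = 104/138 = 0.7536.
The two standard errors are √(0.6348×0.3652/115) = 0.04490 and √(0.7536×0.2464/138) = 0.03668.
Because the samples are independent, SE_diff = √(0.04490² + 0.03668²) = 0.05798.
Using z* = 1.960 for 95%, ME = 1.960 × 0.05798 = 0.11364.
p̂₁ − p̂₂ = -0.1188; interval -0.1188 ± 0.11364 gives (-0.232, -0.005).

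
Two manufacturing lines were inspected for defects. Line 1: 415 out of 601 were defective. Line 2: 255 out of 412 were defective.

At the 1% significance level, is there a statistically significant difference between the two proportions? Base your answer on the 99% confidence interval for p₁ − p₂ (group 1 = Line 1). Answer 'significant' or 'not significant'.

p̂₁ = 415/601 = 0.6905 and p̂₂ = 255/412 = 0.6189.
SE₁ = √(p̂₁(1−p̂₁)/n₁) = √(0.6905·0.3095/601) = 0.01886; SE₂ = √(0.6189·0.3811/412) = 0.02393.
Independent samples: SE of the difference = √(SE₁² + SE₂²) = √(0.0003556996 + 0.0005726449) = 0.03047.
z* for 99% confidence is 2.576, so the margin of error is 2.576 × 0.03047 = 0.07849.
Point estimate p̂₁ − p̂₂ = 0.6905 − 0.6189 = 0.0716.
0.0716 ± 0.07849 → (-0.00689, 0.15009).
The interval (-0.00689, 0.15009) contains 0, so the difference is not significant.

not significant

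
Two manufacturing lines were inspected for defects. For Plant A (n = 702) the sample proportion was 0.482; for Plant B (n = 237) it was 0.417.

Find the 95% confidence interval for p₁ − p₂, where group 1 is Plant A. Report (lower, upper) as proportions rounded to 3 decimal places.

(-0.008, 0.138)

Each SE is √(p̂(1−p̂)/n): √(0.4820·0.5180/702) = 0.01886 and √(0.4170·0.5830/237) = 0.03203.
SE(p̂₁ − p̂₂) = √(SE₁² + SE₂²) = √(0.0003556996 + 0.0010259209) = 0.03717, since the two samples are independent.
At 95% confidence z* = 1.960; margin = 1.960 × 0.03717 = 0.07285.
The difference is 0.4820 − 0.4170 = 0.0650, so the interval is 0.0650 ± 0.07285 = (-0.008, 0.138).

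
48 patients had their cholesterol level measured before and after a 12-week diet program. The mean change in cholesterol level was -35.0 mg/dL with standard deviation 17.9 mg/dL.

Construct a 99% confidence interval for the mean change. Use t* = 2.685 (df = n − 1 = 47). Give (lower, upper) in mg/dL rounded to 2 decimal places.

Paired design: SE = s_d/√n = 17.9/√48 = 2.5836.
t* = 2.685; margin of error = 2.685 × 2.5836 = 6.9370.
-35.0 ± 6.9370 → (-41.94, -28.06).

(-41.94, -28.06)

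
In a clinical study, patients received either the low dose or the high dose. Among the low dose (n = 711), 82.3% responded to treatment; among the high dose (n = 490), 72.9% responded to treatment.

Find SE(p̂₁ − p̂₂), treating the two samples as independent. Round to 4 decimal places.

Each SE is √(p̂(1−p̂)/n): √(0.8230·0.1770/711) = 0.01431 and √(0.7290·0.2710/490) = 0.02008.
SE(p̂₁ − p̂₂) = √(SE₁² + SE₂²) = √(0.0002047761 + 0.0004032064) = 0.02466, since the two samples are independent.

0.0247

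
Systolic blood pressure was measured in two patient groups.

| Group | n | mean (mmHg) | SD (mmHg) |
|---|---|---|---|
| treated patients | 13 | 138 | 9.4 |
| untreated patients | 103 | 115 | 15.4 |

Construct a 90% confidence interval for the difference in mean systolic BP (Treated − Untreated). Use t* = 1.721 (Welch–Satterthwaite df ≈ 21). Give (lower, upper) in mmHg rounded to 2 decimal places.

Standard errors of each mean: 9.4/√13 = 2.6071 and 15.4/√103 = 1.5174.
SE(x̄₁ − x̄₂) = √(2.6071² + 1.5174²) = 3.0165 for independent samples with unequal variances.
With t* = 1.721, the margin is 1.721 × 3.0165 = 5.1914.
x̄₁ − x̄₂ = 138 − 115 = 23.0000; the interval is 23.0000 ± 5.1914 = (17.81, 28.19).

(17.81, 28.19)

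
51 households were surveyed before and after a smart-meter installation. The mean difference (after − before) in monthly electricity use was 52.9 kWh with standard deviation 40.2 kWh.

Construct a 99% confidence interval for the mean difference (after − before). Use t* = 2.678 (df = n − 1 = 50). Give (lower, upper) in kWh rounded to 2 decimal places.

(37.83, 67.97)

This is a matched-pairs design, so SE = s_d/√n = 40.2/√51 = 5.6291.
Margin = 2.678 × 5.6291 = 15.0747; the interval is 52.9 ± 15.0747 = (37.83, 67.97).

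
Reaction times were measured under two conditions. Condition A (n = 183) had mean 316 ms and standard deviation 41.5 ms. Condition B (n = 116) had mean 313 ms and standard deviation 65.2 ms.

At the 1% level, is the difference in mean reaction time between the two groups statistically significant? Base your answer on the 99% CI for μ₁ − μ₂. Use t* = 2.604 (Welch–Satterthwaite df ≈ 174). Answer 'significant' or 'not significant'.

not significant

Per-group SEs: s₁/√n₁ = 41.5/√183 = 3.0678, s₂/√n₂ = 65.2/√116 = 6.0537.
Unpooled SE of the difference: √(9.41139684 + 36.64728369) = 6.7867.
Margin of error = t* · SE = 2.604 × 6.7867 = 17.6726.
x̄₁ − x̄₂ = 316 − 313 = 3.0000.
CI: 3.0000 ± 17.6726 = (-14.6726, 20.6726).
The interval (-14.6726, 20.6726) contains 0, so the difference is not significant.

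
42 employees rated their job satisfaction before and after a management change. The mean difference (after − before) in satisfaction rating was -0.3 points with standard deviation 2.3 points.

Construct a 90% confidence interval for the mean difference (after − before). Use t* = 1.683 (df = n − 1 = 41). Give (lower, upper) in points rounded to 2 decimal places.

(-0.90, 0.30)

Paired design: SE = s_d/√n = 2.3/√42 = 0.3549.
t* = 1.683; margin of error = 1.683 × 0.3549 = 0.5973.
-0.3 ± 0.5973 → (-0.90, 0.30).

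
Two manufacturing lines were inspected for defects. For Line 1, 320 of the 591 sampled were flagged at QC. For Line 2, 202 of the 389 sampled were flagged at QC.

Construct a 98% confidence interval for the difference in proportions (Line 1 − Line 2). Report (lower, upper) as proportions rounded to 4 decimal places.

Sample proportions: 320/591 = 0.5415, 202/389 = 0.5193.
Each SE is √(p̂(1−p̂)/n): √(0.5415·0.4585/591) = 0.02050 and √(0.5193·0.4807/389) = 0.02533.
SE(p̂₁ − p̂₂) = √(SE₁² + SE₂²) = √(0.00042025 + 0.0006416089) = 0.03259, since the two samples are independent.
At 98% confidence z* = 2.326; margin = 2.326 × 0.03259 = 0.07580.
The difference is 0.5415 − 0.5193 = 0.0222, so the interval is 0.0222 ± 0.07580 = (-0.0536, 0.0980).

(-0.0536, 0.0980)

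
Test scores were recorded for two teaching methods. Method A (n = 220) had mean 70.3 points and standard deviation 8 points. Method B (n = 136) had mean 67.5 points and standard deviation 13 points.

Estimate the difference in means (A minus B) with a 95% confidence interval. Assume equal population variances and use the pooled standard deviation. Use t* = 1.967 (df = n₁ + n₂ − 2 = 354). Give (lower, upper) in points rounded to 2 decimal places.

(0.61, 4.99)

s_p = √[((n₁−1)s₁² + (n₂−1)s₂²)/(n₁+n₂−2)] = √[(219·8² + 135·13²)/354] = 10.2001.
SE = 10.2001·√(1/220 + 1/136) = 1.1126.
With t* = 1.967, margin = 1.967 × 1.1126 = 2.1885.
x̄₁ − x̄₂ = 70.3 − 67.5 = 2.8000; interval 2.8000 ± 2.1885 = (0.61, 4.99).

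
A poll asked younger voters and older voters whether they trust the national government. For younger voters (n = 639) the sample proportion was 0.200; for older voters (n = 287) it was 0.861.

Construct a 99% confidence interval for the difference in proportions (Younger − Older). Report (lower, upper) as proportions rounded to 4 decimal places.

Each SE is √(p̂(1−p̂)/n): √(0.2000·0.8000/639) = 0.01582 and √(0.8610·0.1390/287) = 0.02042.
SE(p̂₁ − p̂₂) = √(SE₁² + SE₂²) = √(0.0002502724 + 0.0004169764) = 0.02583, since the two samples are independent.
At 99% confidence z* = 2.576; margin = 2.576 × 0.02583 = 0.06654.
The difference is 0.2000 − 0.8610 = -0.6610, so the interval is -0.6610 ± 0.06654 = (-0.7275, -0.5945).

(-0.7275, -0.5945)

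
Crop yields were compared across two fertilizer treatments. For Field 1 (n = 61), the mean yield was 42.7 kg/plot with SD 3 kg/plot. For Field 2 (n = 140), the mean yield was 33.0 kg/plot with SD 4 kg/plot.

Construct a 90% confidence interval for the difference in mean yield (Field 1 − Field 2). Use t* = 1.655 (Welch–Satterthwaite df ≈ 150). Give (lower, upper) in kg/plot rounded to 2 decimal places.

(8.85, 10.55)

Standard errors of each mean: 3/√61 = 0.3841 and 4/√140 = 0.3381.
SE(x̄₁ − x̄₂) = √(0.3841² + 0.3381²) = 0.5117 for independent samples with unequal variances.
With t* = 1.655, the margin is 1.655 × 0.5117 = 0.8469.
x̄₁ − x̄₂ = 42.7 − 33.0 = 9.7000; the interval is 9.7000 ± 0.8469 = (8.85, 10.55).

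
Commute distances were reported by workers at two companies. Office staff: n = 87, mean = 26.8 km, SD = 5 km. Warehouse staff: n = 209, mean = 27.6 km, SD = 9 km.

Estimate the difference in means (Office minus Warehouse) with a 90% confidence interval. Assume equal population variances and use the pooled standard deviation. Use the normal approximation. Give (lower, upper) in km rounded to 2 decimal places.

(-2.49, 0.89)

s_p = √[((n₁−1)s₁² + (n₂−1)s₂²)/(n₁+n₂−2)] = √[(86·5² + 208·9²)/294] = 8.0386.
SE = 8.0386·√(1/87 + 1/209) = 1.0256.
With z* = 1.645, margin = 1.645 × 1.0256 = 1.6871.
x̄₁ − x̄₂ = 26.8 − 27.6 = -0.8000; interval -0.8000 ± 1.6871 = (-2.49, 0.89).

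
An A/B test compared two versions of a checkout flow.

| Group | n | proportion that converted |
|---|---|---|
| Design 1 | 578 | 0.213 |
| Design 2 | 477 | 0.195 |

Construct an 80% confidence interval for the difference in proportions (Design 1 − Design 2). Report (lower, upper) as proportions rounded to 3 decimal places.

(-0.014, 0.050)

The two standard errors are √(0.2130×0.7870/578) = 0.01703 and √(0.1950×0.8050/477) = 0.01814.
Because the samples are independent, SE_diff = √(0.01703² + 0.01814²) = 0.02488.
Using z* = 1.282 for 80%, ME = 1.282 × 0.02488 = 0.03190.
p̂₁ − p̂₂ = 0.0180; interval 0.0180 ± 0.03190 gives (-0.014, 0.050).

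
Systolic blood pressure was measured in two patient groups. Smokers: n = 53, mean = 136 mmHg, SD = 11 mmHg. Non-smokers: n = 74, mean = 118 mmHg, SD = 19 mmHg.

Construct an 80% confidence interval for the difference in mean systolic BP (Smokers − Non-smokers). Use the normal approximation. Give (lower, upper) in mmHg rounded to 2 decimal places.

(14.57, 21.43)

SE₁ = s₁/√n₁ = 11/√53 = 1.5110; SE₂ = 19/√74 = 2.2087.
Independent samples, unequal variances: SE_diff = √(SE₁² + SE₂²) = √(2.283121 + 4.87835569) = 2.6761.
z* = 1.282, so margin of error = 1.282 × 2.6761 = 3.4308.
Difference in means = 136 − 118 = 18.0000.
18.0000 ± 3.4308 → (14.57, 21.43).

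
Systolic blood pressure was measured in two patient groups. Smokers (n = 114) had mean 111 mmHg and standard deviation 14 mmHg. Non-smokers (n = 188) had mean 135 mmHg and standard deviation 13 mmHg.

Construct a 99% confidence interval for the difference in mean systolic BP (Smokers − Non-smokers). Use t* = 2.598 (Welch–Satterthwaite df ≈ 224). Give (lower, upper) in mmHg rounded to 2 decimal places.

SE₁ = s₁/√n₁ = 14/√114 = 1.3112; SE₂ = 13/√188 = 0.9481.
Independent samples, unequal variances: SE_diff = √(SE₁² + SE₂²) = √(1.71924544 + 0.89889361) = 1.6181.
t* = 2.598, so margin of error = 2.598 × 1.6181 = 4.2038.
Difference in means = 111 − 135 = -24.0000.
-24.0000 ± 4.2038 → (-28.20, -19.80).

(-28.20, -19.80)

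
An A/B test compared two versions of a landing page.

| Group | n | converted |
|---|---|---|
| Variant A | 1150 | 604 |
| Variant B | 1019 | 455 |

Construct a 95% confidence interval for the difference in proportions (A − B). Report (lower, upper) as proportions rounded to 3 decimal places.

(0.037, 0.121)

p̂₁ = 604/1150 = 0.5252 and p̂₂ = 455/1019 = 0.4465.
SE₁ = √(p̂₁(1−p̂₁)/n₁) = √(0.5252·0.4748/1150) = 0.01473; SE₂ = √(0.4465·0.5535/1019) = 0.01557.
Independent samples: SE of the difference = √(SE₁² + SE₂²) = √(0.0002169729 + 0.0002424249) = 0.02143.
z* for 95% confidence is 1.960, so the margin of error is 1.960 × 0.02143 = 0.04200.
Point estimate p̂₁ − p̂₂ = 0.5252 − 0.4465 = 0.0787.
0.0787 ± 0.04200 → (0.037, 0.121).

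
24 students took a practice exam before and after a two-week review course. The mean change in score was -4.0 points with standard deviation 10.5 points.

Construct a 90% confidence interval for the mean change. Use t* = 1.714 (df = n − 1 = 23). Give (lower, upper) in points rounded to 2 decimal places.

(-7.67, -0.33)

This is a matched-pairs design, so SE = s_d/√n = 10.5/√24 = 2.1433.
Margin = 1.714 × 2.1433 = 3.6736; the interval is -4.0 ± 3.6736 = (-7.67, -0.33).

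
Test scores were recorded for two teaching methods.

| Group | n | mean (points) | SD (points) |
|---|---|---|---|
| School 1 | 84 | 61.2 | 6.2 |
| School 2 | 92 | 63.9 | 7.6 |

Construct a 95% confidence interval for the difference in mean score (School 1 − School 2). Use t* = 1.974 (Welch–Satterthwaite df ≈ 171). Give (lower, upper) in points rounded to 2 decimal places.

Standard errors of each mean: 6.2/√84 = 0.6765 and 7.6/√92 = 0.7924.
SE(x̄₁ − x̄₂) = √(0.6765² + 0.7924²) = 1.0419 for independent samples with unequal variances.
With t* = 1.974, the margin is 1.974 × 1.0419 = 2.0567.
x̄₁ − x̄₂ = 61.2 − 63.9 = -2.7000; the interval is -2.7000 ± 2.0567 = (-4.76, -0.64).

(-4.76, -0.64)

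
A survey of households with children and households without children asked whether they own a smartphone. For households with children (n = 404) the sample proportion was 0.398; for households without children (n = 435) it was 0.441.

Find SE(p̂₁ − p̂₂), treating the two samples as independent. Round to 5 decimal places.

0.03406

The two standard errors are √(0.3980×0.6020/404) = 0.02435 and √(0.4410×0.5590/435) = 0.02381.
Because the samples are independent, SE_diff = √(0.02435² + 0.02381²) = 0.03406.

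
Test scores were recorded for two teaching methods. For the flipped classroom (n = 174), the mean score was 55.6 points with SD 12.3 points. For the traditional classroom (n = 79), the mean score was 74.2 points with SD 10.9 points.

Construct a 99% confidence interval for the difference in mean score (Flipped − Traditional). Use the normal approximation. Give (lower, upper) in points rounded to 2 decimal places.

SE₁ = s₁/√n₁ = 12.3/√174 = 0.9325; SE₂ = 10.9/√79 = 1.2263.
Independent samples, unequal variances: SE_diff = √(SE₁² + SE₂²) = √(0.86955625 + 1.50381169) = 1.5406.
z* = 2.576, so margin of error = 2.576 × 1.5406 = 3.9686.
Difference in means = 55.6 − 74.2 = -18.6000.
-18.6000 ± 3.9686 → (-22.57, -14.63).

(-22.57, -14.63)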